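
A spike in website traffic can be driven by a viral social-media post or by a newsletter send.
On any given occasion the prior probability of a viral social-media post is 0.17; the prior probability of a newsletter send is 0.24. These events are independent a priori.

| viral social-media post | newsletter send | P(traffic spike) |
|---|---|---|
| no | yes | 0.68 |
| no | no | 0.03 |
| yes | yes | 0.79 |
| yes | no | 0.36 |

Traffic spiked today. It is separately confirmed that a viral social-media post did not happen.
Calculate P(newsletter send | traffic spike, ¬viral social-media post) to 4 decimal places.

Sum P(traffic spike|·) weighted by the priors over both values of newsletter send:
  P(traffic spike | ¬viral social-media post) = 0.03·0.76 + 0.68·0.24
        = 0.022800 + 0.163200 = 0.186000
Keeping only the newsletter send-present terms gives 0.163200, so
  P(newsletter send | traffic spike, ¬viral social-media post) = 0.163200 / 0.186000 ≈ 0.8774

P(newsletter send | traffic spike, ¬viral social-media post) ≈ 0.8774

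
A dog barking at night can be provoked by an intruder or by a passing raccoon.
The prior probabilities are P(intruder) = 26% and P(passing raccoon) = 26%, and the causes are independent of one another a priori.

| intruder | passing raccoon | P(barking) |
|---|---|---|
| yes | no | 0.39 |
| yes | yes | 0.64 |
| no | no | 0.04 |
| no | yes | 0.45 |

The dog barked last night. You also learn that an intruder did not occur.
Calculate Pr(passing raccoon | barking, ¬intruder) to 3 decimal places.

P(barking | ¬intruder) = 0.04·0.74 + 0.45·0.26 = 0.029600 + 0.117000 = 0.146600
Of this, 0.117000 comes from 0.45·0.26 (the passing raccoon=true cases).
P(passing raccoon | barking, ¬intruder) = 0.117000 / 0.146600 ≈ 0.798

Pr(passing raccoon | barking, ¬intruder) ≈ 0.798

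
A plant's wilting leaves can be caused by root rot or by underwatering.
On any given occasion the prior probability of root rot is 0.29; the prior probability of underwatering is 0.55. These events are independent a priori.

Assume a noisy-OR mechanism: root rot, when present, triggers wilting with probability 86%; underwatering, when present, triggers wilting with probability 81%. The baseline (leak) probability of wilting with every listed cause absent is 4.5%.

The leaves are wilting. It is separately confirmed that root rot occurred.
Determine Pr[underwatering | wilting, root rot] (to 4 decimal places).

Under noisy-OR, P(wilting | causes) = 1 − (1−0.045)·∏(1−qᵢ) over the active causes.
P(wilting | root rot) = 0.8663·0.45 + 0.974597·0.55 = 0.389835 + 0.536028 = 0.925863
The underwatering-present share is 0.974597·0.55 = 0.536028.
Hence the posterior is 0.536028/0.925863 ≈ 0.5789.

Pr[underwatering | wilting, root rot] ≈ 0.5789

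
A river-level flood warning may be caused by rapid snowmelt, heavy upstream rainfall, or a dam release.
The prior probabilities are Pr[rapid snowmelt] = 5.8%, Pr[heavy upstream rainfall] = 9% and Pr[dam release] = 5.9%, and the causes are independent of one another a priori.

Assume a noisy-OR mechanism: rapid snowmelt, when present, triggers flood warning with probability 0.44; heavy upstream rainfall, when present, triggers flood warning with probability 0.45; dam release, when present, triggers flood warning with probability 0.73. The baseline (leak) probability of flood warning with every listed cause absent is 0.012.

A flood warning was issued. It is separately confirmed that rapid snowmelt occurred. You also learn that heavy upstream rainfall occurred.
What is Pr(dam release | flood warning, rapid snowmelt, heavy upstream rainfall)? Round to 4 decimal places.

Pr(dam release | flood warning, rapid snowmelt, heavy upstream rainfall) ≈ 0.0764

Under noisy-OR, P(flood warning | causes) = 1 − (1−0.012)·∏(1−qᵢ) over the active causes.
For the numerator, keep only dam release=true terms: 0.917838*0.059 = 0.054152
Denominator P(flood warning | rapid snowmelt, heavy upstream rainfall): 0.695696*0.941 + 0.917838*0.059 = 0.708802
Posterior = 0.054152 / 0.708802 ≈ 0.0764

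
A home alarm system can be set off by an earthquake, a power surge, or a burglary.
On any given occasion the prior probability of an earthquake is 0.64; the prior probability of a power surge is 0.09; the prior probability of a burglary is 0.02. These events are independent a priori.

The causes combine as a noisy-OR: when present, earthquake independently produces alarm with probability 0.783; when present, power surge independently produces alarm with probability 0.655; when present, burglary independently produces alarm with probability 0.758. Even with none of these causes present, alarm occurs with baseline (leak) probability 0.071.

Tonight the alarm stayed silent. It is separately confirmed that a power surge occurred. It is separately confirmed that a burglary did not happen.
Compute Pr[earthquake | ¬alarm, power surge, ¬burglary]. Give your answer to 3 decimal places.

Pr[earthquake | ¬alarm, power surge, ¬burglary] ≈ 0.278

Under noisy-OR, P(alarm | causes) = 1 − (1−0.071)·∏(1−qᵢ) over the active causes.
P(¬alarm | power surge, ¬burglary) = 0.320505*0.36 + 0.06955*0.64 = 0.115382 + 0.044512 = 0.159894
Restricting to configurations with earthquake present: 0.06955*0.64 = 0.044512.
So P(earthquake | ¬alarm, power surge, ¬burglary) = 0.044512/0.159894 ≈ 0.278.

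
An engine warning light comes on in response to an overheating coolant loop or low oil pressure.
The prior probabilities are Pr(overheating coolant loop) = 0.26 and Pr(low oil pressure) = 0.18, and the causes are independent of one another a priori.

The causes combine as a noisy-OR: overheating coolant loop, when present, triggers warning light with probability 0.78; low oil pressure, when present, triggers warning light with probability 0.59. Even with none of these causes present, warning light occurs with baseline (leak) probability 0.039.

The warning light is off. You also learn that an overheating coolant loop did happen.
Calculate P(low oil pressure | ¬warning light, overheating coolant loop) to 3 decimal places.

P(low oil pressure | ¬warning light, overheating coolant loop) ≈ 0.083

Under noisy-OR, P(warning light | causes) = 1 − (1−0.039)·∏(1−qᵢ) over the active causes.
Enumerate both values of low oil pressure and weight by the priors:
  P(¬warning light | overheating coolant loop) = 0.21142·0.82 + 0.086682·0.18
        = 0.173364 + 0.015603 = 0.188967
The terms with low oil pressure present sum to 0.015603, so
  P(low oil pressure | ¬warning light, overheating coolant loop) = 0.015603 / 0.188967 ≈ 0.083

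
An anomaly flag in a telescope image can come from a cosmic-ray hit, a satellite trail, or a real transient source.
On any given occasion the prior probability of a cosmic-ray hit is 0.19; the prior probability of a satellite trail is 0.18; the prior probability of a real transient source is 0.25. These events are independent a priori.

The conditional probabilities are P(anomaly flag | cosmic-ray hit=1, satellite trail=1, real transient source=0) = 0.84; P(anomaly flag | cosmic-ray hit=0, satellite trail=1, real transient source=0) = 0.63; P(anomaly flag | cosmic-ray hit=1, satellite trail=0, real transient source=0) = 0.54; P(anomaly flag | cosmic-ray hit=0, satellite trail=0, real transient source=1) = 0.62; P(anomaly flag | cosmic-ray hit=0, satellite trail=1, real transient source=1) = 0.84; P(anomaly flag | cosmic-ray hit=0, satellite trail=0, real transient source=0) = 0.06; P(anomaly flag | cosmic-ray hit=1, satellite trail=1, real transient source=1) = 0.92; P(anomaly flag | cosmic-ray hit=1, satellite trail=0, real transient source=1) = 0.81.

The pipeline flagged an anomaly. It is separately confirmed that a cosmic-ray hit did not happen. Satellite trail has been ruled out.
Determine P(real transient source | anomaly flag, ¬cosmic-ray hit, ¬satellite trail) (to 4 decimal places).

Weight on real transient source=true, given the evidence: 0.62·0.25 = 0.155000
Denominator P(anomaly flag | ¬cosmic-ray hit, ¬satellite trail): 0.06·0.75 + 0.62·0.25 = 0.200000
Posterior = 0.155000 / 0.200000 ≈ 0.7750

P(real transient source | anomaly flag, ¬cosmic-ray hit, ¬satellite trail) ≈ 0.7750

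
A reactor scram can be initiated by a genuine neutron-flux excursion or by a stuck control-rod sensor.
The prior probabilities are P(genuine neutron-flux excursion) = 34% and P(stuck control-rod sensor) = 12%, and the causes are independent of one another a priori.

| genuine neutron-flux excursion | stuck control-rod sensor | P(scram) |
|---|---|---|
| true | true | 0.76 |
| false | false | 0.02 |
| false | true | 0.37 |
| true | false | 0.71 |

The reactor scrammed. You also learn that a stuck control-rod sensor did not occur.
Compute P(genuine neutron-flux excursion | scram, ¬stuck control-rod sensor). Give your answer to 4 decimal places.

For the numerator, keep only genuine neutron-flux excursion=true terms: 0.71·0.34 = 0.241400
The normalizing constant is 0.02·0.66 + 0.71·0.34 = 0.254600
Posterior = 0.241400 / 0.254600 ≈ 0.9482

P(genuine neutron-flux excursion | scram, ¬stuck control-rod sensor) ≈ 0.9482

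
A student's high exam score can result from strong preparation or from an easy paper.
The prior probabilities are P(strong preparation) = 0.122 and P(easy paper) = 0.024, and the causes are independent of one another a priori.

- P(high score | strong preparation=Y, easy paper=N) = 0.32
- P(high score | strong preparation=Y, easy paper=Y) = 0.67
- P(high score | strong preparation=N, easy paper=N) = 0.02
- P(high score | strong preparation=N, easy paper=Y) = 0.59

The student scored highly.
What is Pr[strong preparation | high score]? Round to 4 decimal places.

Weight on strong preparation=true, given the evidence: 0.038103 + 0.001962 = 0.040065
Denominator P(high score): 0.02·0.878·0.976 + 0.59·0.878·0.024 + 0.32·0.122·0.976 + 0.67·0.122·0.024 = 0.069636
Posterior = 0.040065 / 0.069636 ≈ 0.5753

Pr[strong preparation | high score] ≈ 0.5753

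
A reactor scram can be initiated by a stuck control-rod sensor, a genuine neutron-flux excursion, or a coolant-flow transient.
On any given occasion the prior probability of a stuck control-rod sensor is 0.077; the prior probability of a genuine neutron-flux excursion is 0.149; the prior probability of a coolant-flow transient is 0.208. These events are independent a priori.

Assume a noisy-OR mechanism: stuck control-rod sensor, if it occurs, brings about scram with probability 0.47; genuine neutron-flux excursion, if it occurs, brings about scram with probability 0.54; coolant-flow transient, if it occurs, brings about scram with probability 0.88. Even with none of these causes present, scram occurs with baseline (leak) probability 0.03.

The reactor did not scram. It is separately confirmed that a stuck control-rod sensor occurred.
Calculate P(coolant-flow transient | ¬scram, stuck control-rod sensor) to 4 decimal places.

P(coolant-flow transient | ¬scram, stuck control-rod sensor) ≈ 0.0306

Under noisy-OR, P(scram | causes) = 1 − (1−0.03)·∏(1−qᵢ) over the active causes.
Sum P(¬scram|·) weighted by the priors over the 4 (genuine neutron-flux excursion, coolant-flow transient) configurations:
  P(¬scram | stuck control-rod sensor) = 0.5141·0.851·0.792 + 0.061692·0.851·0.208 + 0.236486·0.149·0.792 + 0.028378·0.149·0.208
        = 0.346499 + 0.010920 + 0.027907 + 0.000879 = 0.386205
Configurations with coolant-flow transient contribute 0.011799, so
  P(coolant-flow transient | ¬scram, stuck control-rod sensor) = 0.011799 / 0.386205 ≈ 0.0306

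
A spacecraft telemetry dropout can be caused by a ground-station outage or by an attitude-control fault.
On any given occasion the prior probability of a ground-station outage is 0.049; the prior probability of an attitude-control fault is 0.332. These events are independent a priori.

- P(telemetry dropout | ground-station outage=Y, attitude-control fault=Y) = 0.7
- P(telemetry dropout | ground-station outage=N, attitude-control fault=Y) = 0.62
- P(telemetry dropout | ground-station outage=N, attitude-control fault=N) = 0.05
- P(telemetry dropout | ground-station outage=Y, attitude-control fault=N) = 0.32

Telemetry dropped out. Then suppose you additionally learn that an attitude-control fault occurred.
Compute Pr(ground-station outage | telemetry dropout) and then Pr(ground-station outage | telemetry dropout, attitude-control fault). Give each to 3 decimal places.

P(telemetry dropout) = 0.05·0.951·0.668 + 0.62·0.951·0.332 + 0.32·0.049·0.668 + 0.7·0.049·0.332 = 0.031763 + 0.195754 + 0.010474 + 0.011388 = 0.249379
Restricting to configurations with ground-station outage present: 0.010474 + 0.011388 = 0.021862.
P(ground-station outage | telemetry dropout) = 0.021862 / 0.249379 ≈ 0.088

With the extra evidence:
Enumerate both values of ground-station outage and weight by the priors:
  P(telemetry dropout | attitude-control fault) = 0.62·0.951 + 0.7·0.049
        = 0.589620 + 0.034300 = 0.623920
Configurations with ground-station outage contribute 0.034300, so
  P(ground-station outage | telemetry dropout, attitude-control fault) = 0.034300 / 0.623920 ≈ 0.055
— attitude-control fault explains away the evidence for ground-station outage.

Pr(ground-station outage | telemetry dropout) ≈ 0.088; Pr(ground-station outage | telemetry dropout, attitude-control fault) ≈ 0.055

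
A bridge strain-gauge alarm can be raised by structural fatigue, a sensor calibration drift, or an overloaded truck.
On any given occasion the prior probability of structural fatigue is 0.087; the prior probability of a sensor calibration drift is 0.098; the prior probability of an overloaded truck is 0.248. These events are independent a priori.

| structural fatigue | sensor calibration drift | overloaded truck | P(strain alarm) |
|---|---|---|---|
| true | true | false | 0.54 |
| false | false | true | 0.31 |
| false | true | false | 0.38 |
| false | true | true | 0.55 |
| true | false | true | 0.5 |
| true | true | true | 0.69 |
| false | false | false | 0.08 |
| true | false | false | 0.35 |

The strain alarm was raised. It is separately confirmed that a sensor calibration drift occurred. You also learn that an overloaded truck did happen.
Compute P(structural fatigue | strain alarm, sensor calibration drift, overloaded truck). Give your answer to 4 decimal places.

P(structural fatigue | strain alarm, sensor calibration drift, overloaded truck) ≈ 0.1068

For the numerator, keep only structural fatigue=true terms: 0.69·0.087 = 0.060030
Normalizer over all consistent configurations: 0.55·0.913 + 0.69·0.087 = 0.562180
Posterior = 0.060030 / 0.562180 ≈ 0.1068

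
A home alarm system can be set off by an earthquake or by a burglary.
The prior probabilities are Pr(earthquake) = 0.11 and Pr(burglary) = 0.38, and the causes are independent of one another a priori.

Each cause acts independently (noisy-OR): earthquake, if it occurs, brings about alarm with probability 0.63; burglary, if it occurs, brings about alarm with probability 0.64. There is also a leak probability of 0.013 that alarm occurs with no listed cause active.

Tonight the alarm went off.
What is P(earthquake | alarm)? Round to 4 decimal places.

Under noisy-OR, P(alarm | causes) = 1 − (1−0.013)·∏(1−qᵢ) over the active causes.
Weight on earthquake=true, given the evidence: 0.043294 + 0.036305 = 0.079599
Normalizer over all consistent configurations: 0.013*0.89*0.62 + 0.64468*0.89*0.38 + 0.63481*0.11*0.62 + 0.868532*0.11*0.38 = 0.304803
Posterior = 0.079599 / 0.304803 ≈ 0.2611

P(earthquake | alarm) ≈ 0.2611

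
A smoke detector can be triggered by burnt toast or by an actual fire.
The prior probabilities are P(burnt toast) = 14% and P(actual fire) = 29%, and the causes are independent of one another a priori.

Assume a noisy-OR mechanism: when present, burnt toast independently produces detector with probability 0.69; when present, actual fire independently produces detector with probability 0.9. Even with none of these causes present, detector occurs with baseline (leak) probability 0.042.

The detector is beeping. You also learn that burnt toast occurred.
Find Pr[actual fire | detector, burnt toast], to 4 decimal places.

Pr[actual fire | detector, burnt toast] ≈ 0.3605

Under noisy-OR, P(detector | causes) = 1 − (1−0.042)·∏(1−qᵢ) over the active causes.
Enumerate both values of actual fire and weight by the priors:
  P(detector | burnt toast) = 0.70302×0.71 + 0.970302×0.29
        = 0.499144 + 0.281388 = 0.780532
Configurations with actual fire contribute 0.281388, so
  P(actual fire | detector, burnt toast) = 0.281388 / 0.780532 ≈ 0.3605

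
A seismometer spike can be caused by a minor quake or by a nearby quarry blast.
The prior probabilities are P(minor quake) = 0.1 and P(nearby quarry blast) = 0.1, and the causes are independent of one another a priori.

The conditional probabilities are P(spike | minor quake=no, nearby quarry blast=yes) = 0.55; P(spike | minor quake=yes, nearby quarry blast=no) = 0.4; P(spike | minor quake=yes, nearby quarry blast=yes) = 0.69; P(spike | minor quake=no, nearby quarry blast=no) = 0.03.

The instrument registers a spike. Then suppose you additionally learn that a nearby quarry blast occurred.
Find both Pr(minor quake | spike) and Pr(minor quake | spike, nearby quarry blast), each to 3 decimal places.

Pr(minor quake | spike) ≈ 0.368; Pr(minor quake | spike, nearby quarry blast) ≈ 0.122

Weight on minor quake=true, given the evidence: 0.036000 + 0.006900 = 0.042900
The normalizing constant is 0.03*0.9*0.9 + 0.55*0.9*0.1 + 0.4*0.1*0.9 + 0.69*0.1*0.1 = 0.116700
P(minor quake | spike) = 0.042900/0.116700 ≈ 0.368

Now also conditioning on nearby quarry blast=true:
By total probability over both values of minor quake:
  P(spike | nearby quarry blast) = 0.55*0.9 + 0.69*0.1
        = 0.495000 + 0.069000 = 0.564000
Configurations with minor quake contribute 0.069000, so
  P(minor quake | spike, nearby quarry blast) = 0.069000 / 0.564000 ≈ 0.122
— nearby quarry blast explains away the evidence for minor quake.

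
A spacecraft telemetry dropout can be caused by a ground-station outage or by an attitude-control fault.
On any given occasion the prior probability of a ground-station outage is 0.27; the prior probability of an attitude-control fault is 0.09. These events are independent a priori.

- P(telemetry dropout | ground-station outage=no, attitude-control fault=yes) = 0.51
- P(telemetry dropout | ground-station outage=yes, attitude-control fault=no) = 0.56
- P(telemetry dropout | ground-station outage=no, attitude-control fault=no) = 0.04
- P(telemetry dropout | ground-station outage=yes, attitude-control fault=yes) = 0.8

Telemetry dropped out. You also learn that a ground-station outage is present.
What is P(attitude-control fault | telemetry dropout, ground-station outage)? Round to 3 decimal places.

P(attitude-control fault | telemetry dropout, ground-station outage) ≈ 0.124

Sum P(telemetry dropout|·) weighted by the priors over both values of attitude-control fault:
  P(telemetry dropout | ground-station outage) = 0.56·0.91 + 0.8·0.09
        = 0.509600 + 0.072000 = 0.581600
Configurations with attitude-control fault contribute 0.072000, so
  P(attitude-control fault | telemetry dropout, ground-station outage) = 0.072000 / 0.581600 ≈ 0.124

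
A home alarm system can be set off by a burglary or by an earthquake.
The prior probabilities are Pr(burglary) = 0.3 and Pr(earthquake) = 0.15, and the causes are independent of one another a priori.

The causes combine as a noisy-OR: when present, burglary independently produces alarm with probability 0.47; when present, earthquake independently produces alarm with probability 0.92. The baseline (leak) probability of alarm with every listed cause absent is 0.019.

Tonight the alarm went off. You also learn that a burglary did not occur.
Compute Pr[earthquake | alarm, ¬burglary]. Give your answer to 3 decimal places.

Pr[earthquake | alarm, ¬burglary] ≈ 0.895

Under noisy-OR, P(alarm | causes) = 1 − (1−0.019)·∏(1−qᵢ) over the active causes.
Numerator (weight on configurations with earthquake): 0.92152×0.15 = 0.138228
Normalizer over all consistent configurations: 0.019×0.85 + 0.92152×0.15 = 0.154378
P(earthquake | alarm, ¬burglary) = 0.138228/0.154378 ≈ 0.895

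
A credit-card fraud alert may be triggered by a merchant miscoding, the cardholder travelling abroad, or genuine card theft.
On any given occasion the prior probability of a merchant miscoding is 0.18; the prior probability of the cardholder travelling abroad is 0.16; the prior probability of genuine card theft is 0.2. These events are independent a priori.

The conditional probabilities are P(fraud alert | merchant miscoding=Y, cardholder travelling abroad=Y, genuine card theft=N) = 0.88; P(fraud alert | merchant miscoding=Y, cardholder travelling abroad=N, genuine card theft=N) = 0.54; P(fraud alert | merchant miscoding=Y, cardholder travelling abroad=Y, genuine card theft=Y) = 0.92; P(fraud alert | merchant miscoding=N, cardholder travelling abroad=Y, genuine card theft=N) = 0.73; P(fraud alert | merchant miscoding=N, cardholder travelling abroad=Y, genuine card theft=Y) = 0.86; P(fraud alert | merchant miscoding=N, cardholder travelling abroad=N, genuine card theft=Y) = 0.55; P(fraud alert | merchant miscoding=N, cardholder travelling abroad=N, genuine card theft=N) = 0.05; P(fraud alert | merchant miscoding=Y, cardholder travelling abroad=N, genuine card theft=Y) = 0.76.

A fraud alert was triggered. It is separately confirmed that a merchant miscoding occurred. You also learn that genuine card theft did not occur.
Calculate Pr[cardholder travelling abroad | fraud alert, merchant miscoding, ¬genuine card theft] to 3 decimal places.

Pr[cardholder travelling abroad | fraud alert, merchant miscoding, ¬genuine card theft] ≈ 0.237

Weight on cardholder travelling abroad=true, given the evidence: 0.88*0.16 = 0.140800
Denominator P(fraud alert | merchant miscoding, ¬genuine card theft): 0.54*0.84 + 0.88*0.16 = 0.594400
Posterior = 0.140800 / 0.594400 ≈ 0.237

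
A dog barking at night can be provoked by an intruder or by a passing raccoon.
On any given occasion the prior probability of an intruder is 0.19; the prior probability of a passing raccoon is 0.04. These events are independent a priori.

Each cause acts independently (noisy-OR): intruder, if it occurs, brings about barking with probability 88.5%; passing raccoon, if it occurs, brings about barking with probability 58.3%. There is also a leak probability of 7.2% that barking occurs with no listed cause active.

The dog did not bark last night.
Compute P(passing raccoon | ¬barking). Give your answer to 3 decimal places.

Under noisy-OR, P(barking | causes) = 1 − (1−0.072)·∏(1−qᵢ) over the active causes.
For the numerator, keep only passing raccoon=true terms: 0.012538 + 0.000338 = 0.012876
Normalizer over all consistent configurations: 0.928×0.81×0.96 + 0.386976×0.81×0.04 + 0.10672×0.19×0.96 + 0.044502×0.19×0.04 = 0.753955
Posterior = 0.012876 / 0.753955 ≈ 0.017

P(passing raccoon | ¬barking) ≈ 0.017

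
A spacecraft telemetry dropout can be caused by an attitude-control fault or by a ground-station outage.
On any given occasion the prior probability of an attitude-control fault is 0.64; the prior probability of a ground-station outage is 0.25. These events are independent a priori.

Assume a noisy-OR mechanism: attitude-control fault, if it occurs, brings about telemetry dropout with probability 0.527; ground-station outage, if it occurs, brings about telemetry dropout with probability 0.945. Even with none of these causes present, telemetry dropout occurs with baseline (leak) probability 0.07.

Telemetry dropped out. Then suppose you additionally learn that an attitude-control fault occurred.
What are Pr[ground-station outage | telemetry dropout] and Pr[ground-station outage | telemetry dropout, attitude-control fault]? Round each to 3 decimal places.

Pr[ground-station outage | telemetry dropout] ≈ 0.456; Pr[ground-station outage | telemetry dropout, attitude-control fault] ≈ 0.367

Under noisy-OR, P(telemetry dropout | causes) = 1 − (1−0.07)·∏(1−qᵢ) over the active causes.
P(telemetry dropout) = 0.07*0.36*0.75 + 0.94885*0.36*0.25 + 0.56011*0.64*0.75 + 0.975806*0.64*0.25 = 0.018900 + 0.085397 + 0.268853 + 0.156129 = 0.529279
The ground-station outage-present share is 0.085397 + 0.156129 = 0.241526.
Hence the posterior is 0.241526/0.529279 ≈ 0.456.

Now also conditioning on attitude-control fault=true:
P(telemetry dropout | attitude-control fault) = 0.56011·0.75 + 0.975806·0.25 = 0.420083 + 0.243951 = 0.664034
Of this, 0.243951 comes from 0.975806·0.25 (the ground-station outage=true cases).
P(ground-station outage | telemetry dropout, attitude-control fault) = 0.243951 / 0.664034 ≈ 0.367
Conditioning on attitude-control fault lowers the posterior on ground-station outage: the classic explaining-away effect in a common-effect structure.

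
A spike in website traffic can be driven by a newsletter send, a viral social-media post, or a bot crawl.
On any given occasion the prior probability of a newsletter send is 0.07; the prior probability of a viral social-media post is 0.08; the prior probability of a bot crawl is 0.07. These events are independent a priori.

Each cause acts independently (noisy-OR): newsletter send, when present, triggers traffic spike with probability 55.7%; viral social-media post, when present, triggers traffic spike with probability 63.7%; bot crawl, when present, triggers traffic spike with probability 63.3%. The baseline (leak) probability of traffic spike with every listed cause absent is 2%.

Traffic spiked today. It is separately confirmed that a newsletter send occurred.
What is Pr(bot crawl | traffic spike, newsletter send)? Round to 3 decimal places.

Under noisy-OR, P(traffic spike | causes) = 1 − (1−0.02)·∏(1−qᵢ) over the active causes.
P(traffic spike | newsletter send) = 0.56586×0.92×0.93 + 0.840671×0.92×0.07 + 0.842407×0.08×0.93 + 0.942163×0.08×0.07 = 0.484150 + 0.054139 + 0.062675 + 0.005276 = 0.606240
The bot crawl-present share is 0.054139 + 0.005276 = 0.059415.
P(bot crawl | traffic spike, newsletter send) = 0.059415 / 0.606240 ≈ 0.098

Pr(bot crawl | traffic spike, newsletter send) ≈ 0.098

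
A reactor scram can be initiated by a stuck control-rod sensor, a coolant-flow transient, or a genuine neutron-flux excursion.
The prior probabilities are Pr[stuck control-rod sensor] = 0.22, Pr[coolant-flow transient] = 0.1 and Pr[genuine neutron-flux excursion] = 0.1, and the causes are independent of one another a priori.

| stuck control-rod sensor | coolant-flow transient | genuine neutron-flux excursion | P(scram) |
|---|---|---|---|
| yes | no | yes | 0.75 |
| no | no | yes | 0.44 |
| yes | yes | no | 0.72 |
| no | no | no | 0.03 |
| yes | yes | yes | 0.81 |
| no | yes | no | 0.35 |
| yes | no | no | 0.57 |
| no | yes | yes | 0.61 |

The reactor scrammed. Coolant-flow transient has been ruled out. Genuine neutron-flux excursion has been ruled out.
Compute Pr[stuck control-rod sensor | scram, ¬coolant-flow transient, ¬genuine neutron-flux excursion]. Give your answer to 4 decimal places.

Pr[stuck control-rod sensor | scram, ¬coolant-flow transient, ¬genuine neutron-flux excursion] ≈ 0.8427

Enumerate both values of stuck control-rod sensor and weight by the priors:
  P(scram | ¬coolant-flow transient, ¬genuine neutron-flux excursion) = 0.03*0.78 + 0.57*0.22
        = 0.023400 + 0.125400 = 0.148800
The terms with stuck control-rod sensor present sum to 0.125400, so
  P(stuck control-rod sensor | scram, ¬coolant-flow transient, ¬genuine neutron-flux excursion) = 0.125400 / 0.148800 ≈ 0.8427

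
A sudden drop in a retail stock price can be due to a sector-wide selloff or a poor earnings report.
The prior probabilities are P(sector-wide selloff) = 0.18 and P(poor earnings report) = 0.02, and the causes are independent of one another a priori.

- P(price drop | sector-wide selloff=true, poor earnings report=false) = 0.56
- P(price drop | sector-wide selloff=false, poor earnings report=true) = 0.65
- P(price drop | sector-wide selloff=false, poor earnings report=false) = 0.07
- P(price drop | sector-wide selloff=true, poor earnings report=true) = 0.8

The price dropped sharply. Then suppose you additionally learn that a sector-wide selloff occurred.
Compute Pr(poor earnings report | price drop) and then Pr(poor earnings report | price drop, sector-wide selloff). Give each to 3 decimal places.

Weight on poor earnings report=true, given the evidence: 0.010660 + 0.002880 = 0.013540
Denominator P(price drop): 0.07×0.82×0.98 + 0.65×0.82×0.02 + 0.56×0.18×0.98 + 0.8×0.18×0.02 = 0.168576
P(poor earnings report | price drop) = 0.013540/0.168576 ≈ 0.080

With the extra evidence:
Sum P(price drop|·) weighted by the priors over both values of poor earnings report:
  P(price drop | sector-wide selloff) = 0.56·0.98 + 0.8·0.02
        = 0.548800 + 0.016000 = 0.564800
Keeping only the poor earnings report-present terms gives 0.016000, so
  P(poor earnings report | price drop, sector-wide selloff) = 0.016000 / 0.564800 ≈ 0.028
This is intercausal reasoning (explaining away): once sector-wide selloff accounts for the price drop, poor earnings report becomes less likely.

Pr(poor earnings report | price drop) ≈ 0.080; Pr(poor earnings report | price drop, sector-wide selloff) ≈ 0.028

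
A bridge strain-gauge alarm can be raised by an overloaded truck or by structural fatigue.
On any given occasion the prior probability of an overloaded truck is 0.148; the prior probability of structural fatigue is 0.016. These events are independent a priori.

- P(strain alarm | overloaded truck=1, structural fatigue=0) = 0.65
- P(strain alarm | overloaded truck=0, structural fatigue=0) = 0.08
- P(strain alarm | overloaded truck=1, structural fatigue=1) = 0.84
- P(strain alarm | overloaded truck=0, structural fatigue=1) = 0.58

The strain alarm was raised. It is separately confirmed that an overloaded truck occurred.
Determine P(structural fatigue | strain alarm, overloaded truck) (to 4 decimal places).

P(structural fatigue | strain alarm, overloaded truck) ≈ 0.0206

P(strain alarm | overloaded truck) = 0.65*0.984 + 0.84*0.016 = 0.639600 + 0.013440 = 0.653040
The structural fatigue-present share is 0.84*0.016 = 0.013440.
P(structural fatigue | strain alarm, overloaded truck) = 0.013440 / 0.653040 ≈ 0.0206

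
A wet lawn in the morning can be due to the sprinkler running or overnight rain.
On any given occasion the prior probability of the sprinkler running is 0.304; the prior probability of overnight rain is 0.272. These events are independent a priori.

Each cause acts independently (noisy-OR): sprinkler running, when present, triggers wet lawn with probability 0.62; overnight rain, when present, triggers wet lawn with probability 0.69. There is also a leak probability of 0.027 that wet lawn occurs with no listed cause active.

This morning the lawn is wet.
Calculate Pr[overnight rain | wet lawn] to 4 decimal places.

Under noisy-OR, P(wet lawn | causes) = 1 − (1−0.027)·∏(1−qᵢ) over the active causes.
Weight on overnight rain=true, given the evidence: 0.132210 + 0.073210 = 0.205420
Denominator P(wet lawn): 0.027*0.696*0.728 + 0.69837*0.696*0.272 + 0.63026*0.304*0.728 + 0.885381*0.304*0.272 = 0.358585
P(overnight rain | wet lawn) = 0.205420/0.358585 ≈ 0.5729

Pr[overnight rain | wet lawn] ≈ 0.5729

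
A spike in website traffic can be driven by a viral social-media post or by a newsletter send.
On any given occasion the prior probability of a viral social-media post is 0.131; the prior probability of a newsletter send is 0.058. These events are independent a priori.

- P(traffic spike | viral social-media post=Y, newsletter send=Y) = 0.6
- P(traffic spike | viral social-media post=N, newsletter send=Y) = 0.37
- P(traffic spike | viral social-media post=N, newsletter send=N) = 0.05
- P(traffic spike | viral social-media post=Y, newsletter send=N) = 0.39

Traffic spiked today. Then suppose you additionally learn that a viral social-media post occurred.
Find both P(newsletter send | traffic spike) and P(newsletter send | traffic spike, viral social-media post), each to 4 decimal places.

P(newsletter send | traffic spike) ≈ 0.2067; P(newsletter send | traffic spike, viral social-media post) ≈ 0.0865

For the numerator, keep only newsletter send=true terms: 0.018649 + 0.004559 = 0.023208
The normalizing constant is 0.05·0.869·0.942 + 0.37·0.869·0.058 + 0.39·0.131·0.942 + 0.6·0.131·0.058 = 0.112265
P(newsletter send | traffic spike) = 0.023208/0.112265 ≈ 0.2067

Now also conditioning on viral social-media post=true:
Sum P(traffic spike|·) weighted by the priors over both values of newsletter send:
  P(traffic spike | viral social-media post) = 0.39×0.942 + 0.6×0.058
        = 0.367380 + 0.034800 = 0.402180
Keeping only the newsletter send-present terms gives 0.034800, so
  P(newsletter send | traffic spike, viral social-media post) = 0.034800 / 0.402180 ≈ 0.0865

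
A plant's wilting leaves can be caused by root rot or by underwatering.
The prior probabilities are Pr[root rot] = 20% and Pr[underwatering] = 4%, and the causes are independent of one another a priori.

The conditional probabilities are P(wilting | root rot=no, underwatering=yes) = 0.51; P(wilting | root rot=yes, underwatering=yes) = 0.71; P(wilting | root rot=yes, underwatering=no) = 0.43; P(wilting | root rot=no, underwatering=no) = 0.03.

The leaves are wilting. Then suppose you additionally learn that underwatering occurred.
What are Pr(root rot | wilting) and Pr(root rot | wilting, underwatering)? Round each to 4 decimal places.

Pr(root rot | wilting) ≈ 0.6915; Pr(root rot | wilting, underwatering) ≈ 0.2582

Sum P(wilting|·) weighted by the priors over the 4 (root rot, underwatering) configurations:
  P(wilting) = 0.03·0.8·0.96 + 0.51·0.8·0.04 + 0.43·0.2·0.96 + 0.71·0.2·0.04
        = 0.023040 + 0.016320 + 0.082560 + 0.005680 = 0.127600
Keeping only the root rot-present terms gives 0.088240, so
  P(root rot | wilting) = 0.088240 / 0.127600 ≈ 0.6915

With the extra evidence:
By total probability over both values of root rot:
  P(wilting | underwatering) = 0.51·0.8 + 0.71·0.2
        = 0.408000 + 0.142000 = 0.550000
The terms with root rot present sum to 0.142000, so
  P(root rot | wilting, underwatering) = 0.142000 / 0.550000 ≈ 0.2582
Conditioning on underwatering lowers the posterior on root rot: the classic explaining-away effect in a common-effect structure.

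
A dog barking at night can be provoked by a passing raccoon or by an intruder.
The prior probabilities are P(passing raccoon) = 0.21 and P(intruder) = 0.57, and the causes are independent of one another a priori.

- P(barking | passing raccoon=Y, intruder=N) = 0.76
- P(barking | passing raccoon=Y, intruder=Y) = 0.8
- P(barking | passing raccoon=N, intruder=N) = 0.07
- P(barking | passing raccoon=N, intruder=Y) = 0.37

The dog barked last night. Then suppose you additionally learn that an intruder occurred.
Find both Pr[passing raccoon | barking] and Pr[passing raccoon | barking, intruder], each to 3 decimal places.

By total probability over the 4 (passing raccoon, intruder) configurations:
  P(barking) = 0.07*0.79*0.43 + 0.37*0.79*0.57 + 0.76*0.21*0.43 + 0.8*0.21*0.57
        = 0.023779 + 0.166611 + 0.068628 + 0.095760 = 0.354778
Keeping only the passing raccoon-present terms gives 0.164388, so
  P(passing raccoon | barking) = 0.164388 / 0.354778 ≈ 0.463

With the extra evidence:
For the numerator, keep only passing raccoon=true terms: 0.8*0.21 = 0.168000
Denominator P(barking | intruder): 0.37*0.79 + 0.8*0.21 = 0.460300
P(passing raccoon | barking, intruder) = 0.168000/0.460300 ≈ 0.365
This is intercausal reasoning (explaining away): once intruder accounts for the barking, passing raccoon becomes less likely.

Pr[passing raccoon | barking] ≈ 0.463; Pr[passing raccoon | barking, intruder] ≈ 0.365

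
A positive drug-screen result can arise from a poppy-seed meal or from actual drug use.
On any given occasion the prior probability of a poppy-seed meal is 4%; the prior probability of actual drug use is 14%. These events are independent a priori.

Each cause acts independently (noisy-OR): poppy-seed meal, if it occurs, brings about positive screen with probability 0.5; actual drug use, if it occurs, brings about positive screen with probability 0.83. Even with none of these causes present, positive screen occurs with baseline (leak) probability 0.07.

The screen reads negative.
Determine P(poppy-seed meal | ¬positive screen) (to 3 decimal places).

Under noisy-OR, P(positive screen | causes) = 1 − (1−0.07)·∏(1−qᵢ) over the active causes.
P(¬positive screen) = 0.93*0.96*0.86 + 0.1581*0.96*0.14 + 0.465*0.04*0.86 + 0.07905*0.04*0.14 = 0.767808 + 0.021249 + 0.015996 + 0.000443 = 0.805496
Restricting to configurations with poppy-seed meal present: 0.015996 + 0.000443 = 0.016439.
Hence the posterior is 0.016439/0.805496 ≈ 0.020.

P(poppy-seed meal | ¬positive screen) ≈ 0.020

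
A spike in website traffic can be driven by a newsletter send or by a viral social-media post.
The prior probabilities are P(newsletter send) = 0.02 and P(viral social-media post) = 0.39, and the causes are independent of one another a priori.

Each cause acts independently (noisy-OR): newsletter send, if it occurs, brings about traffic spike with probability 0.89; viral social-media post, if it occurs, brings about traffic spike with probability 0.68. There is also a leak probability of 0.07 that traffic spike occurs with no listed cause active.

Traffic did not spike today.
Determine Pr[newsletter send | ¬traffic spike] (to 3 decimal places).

Under noisy-OR, P(traffic spike | causes) = 1 − (1−0.07)·∏(1−qᵢ) over the active causes.
Numerator (weight on configurations with newsletter send): 0.001248 + 0.000255 = 0.001503
The normalizing constant is 0.93*0.98*0.61 + 0.2976*0.98*0.39 + 0.1023*0.02*0.61 + 0.032736*0.02*0.39 = 0.671200
P(newsletter send | ¬traffic spike) = 0.001503/0.671200 ≈ 0.002

Pr[newsletter send | ¬traffic spike] ≈ 0.002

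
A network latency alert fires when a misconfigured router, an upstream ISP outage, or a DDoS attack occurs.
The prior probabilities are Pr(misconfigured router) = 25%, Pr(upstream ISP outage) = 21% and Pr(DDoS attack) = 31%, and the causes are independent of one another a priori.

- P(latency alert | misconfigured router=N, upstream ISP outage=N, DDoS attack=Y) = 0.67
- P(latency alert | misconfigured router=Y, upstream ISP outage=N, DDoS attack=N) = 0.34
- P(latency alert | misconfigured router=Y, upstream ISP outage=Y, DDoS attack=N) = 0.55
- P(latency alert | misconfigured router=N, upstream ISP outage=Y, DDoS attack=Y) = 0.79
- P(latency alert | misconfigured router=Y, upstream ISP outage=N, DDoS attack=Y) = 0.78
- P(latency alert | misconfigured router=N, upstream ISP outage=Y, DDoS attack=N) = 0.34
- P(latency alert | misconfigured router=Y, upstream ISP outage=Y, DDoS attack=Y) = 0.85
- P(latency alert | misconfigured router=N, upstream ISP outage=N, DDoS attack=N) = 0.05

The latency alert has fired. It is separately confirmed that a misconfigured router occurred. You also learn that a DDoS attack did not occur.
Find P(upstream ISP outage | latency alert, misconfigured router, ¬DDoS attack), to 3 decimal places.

P(upstream ISP outage | latency alert, misconfigured router, ¬DDoS attack) ≈ 0.301

Weight on upstream ISP outage=true, given the evidence: 0.55×0.21 = 0.115500
Normalizer over all consistent configurations: 0.34×0.79 + 0.55×0.21 = 0.384100
P(upstream ISP outage | latency alert, misconfigured router, ¬DDoS attack) = 0.115500/0.384100 ≈ 0.301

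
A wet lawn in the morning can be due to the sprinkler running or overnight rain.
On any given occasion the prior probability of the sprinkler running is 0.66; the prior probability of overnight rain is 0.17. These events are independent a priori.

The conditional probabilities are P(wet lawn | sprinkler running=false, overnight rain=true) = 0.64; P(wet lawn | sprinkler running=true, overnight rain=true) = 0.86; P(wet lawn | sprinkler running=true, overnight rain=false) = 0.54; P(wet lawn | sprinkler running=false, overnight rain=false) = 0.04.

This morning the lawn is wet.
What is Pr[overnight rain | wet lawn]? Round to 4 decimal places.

Numerator (weight on configurations with overnight rain): 0.036992 + 0.096492 = 0.133484
Normalizer over all consistent configurations: 0.04×0.34×0.83 + 0.64×0.34×0.17 + 0.54×0.66×0.83 + 0.86×0.66×0.17 = 0.440584
P(overnight rain | wet lawn) = 0.133484/0.440584 ≈ 0.3030

Pr[overnight rain | wet lawn] ≈ 0.3030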